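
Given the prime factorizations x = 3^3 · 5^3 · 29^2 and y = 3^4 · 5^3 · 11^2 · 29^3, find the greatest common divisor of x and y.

min exponent per shared prime: 3^3 · 5^3 · 29^2 = 2838375

2838375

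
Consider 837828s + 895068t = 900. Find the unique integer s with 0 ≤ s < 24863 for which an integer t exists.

11806

Euclid: 895068 = 1·837828 + 57240; 837828 = 14·57240 + 36468; 57240 = 1·36468 + 20772; 36468 = 1·20772 + 15696; 20772 = 1·15696 + 5076; 15696 = 3·5076 + 468; 5076 = 10·468 + 396; 468 = 1·396 + 72; 396 = 5·72 + 36; 72 = 2·36 + 0 → gcd = 36; 900 = 36·25.
Back-substitution yields 837828·(-11462) + 895068·(10729) = 36, so one solution is s = -11462·25 = -286550, t = 10729·25 = 268225.
Solutions in s differ by 895068/36 = 24863; the one in [0, 24863) is -286550 mod 24863 = 11806.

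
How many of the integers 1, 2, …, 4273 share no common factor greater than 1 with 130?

130 = 2·5·13. Inclusion–exclusion on these primes:
4273 − ⌊4273/2⌋ − ⌊4273/5⌋ − ⌊4273/13⌋ + ⌊4273/10⌋ + ⌊4273/26⌋ + ⌊4273/65⌋ − ⌊4273/130⌋ = 1579

1579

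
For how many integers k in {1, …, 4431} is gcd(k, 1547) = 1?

3301

1547 = 7·13·17. Inclusion–exclusion on these primes:
4431 − ⌊4431/7⌋ − ⌊4431/13⌋ − ⌊4431/17⌋ + ⌊4431/91⌋ + ⌊4431/119⌋ + ⌊4431/221⌋ − ⌊4431/1547⌋ = 3301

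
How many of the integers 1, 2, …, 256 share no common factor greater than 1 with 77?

77 = 7·11. Inclusion–exclusion on these primes:
256 − ⌊256/7⌋ − ⌊256/11⌋ + ⌊256/77⌋ = 200

200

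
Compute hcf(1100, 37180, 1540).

gcd(1100, 37180): 37180 = 33·1100 + 880; 1100 = 1·880 + 220; 880 = 4·220 + 0 → 220
gcd(220, 1540): 1540 = 7·220 + 0 → 220

220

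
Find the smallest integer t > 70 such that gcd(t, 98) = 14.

Multiples of 14 above 70: 14·6, 14·7, … . Need the cofactor coprime to 98/14 = 7.
Checking s = 6, 7, … the first with gcd(s, 7) = 1 is s = 6, giving 84.

84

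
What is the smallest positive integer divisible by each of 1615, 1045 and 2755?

1615 = 5 · 17 · 19; 1045 = 5 · 11 · 19; 2755 = 5 · 19 · 29
lcm takes max exponent of each prime: 5 · 11 · 17 · 19 · 29 = 515185

515185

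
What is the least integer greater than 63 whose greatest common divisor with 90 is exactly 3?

69

Multiples of 3 above 63: 3·22, 3·23, … . Need the cofactor coprime to 90/3 = 30.
Checking s = 22, 23, … the first with gcd(s, 30) = 1 is s = 23, giving 69.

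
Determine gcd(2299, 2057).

Euclid: 2299 = 1·2057 + 242; 2057 = 8·242 + 121; 242 = 2·121 + 0. Last nonzero remainder: 121.

121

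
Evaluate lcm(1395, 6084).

943020

gcd first: 6084 = 4·1395 + 504; 1395 = 2·504 + 387; 504 = 1·387 + 117; 387 = 3·117 + 36; 117 = 3·36 + 9; 36 = 4·9 + 0 → gcd = 9
lcm = 1395·6084/gcd = 8487180/9 = 943020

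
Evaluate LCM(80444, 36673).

2493764

gcd first: 80444 = 2·36673 + 7098; 36673 = 5·7098 + 1183; 7098 = 6·1183 + 0 → gcd = 1183
lcm = 80444·36673/gcd = 2950122812/1183 = 2493764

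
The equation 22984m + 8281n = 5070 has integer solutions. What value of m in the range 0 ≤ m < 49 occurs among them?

Reduce mod 8281: 22984m ≡ 5070 (mod 8281). With g = gcd(22984, 8281) = 169 dividing 5070, divide through: 136m ≡ 30 (mod 49).
Since gcd(136, 49) = 1, m ≡ 30·(136)⁻¹ ≡ 24 (mod 49). Smallest non-negative: 24.

24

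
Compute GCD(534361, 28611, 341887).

534361 = 17² · 43²; 28611 = 3² · 11 · 17²; 341887 = 7 · 13² · 17²
gcd takes min exponent of each prime: 17² = 289

289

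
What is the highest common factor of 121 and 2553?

1

Euclid: 2553 = 21·121 + 12; 121 = 10·12 + 1; 12 = 12·1 + 0. Last nonzero remainder: 1.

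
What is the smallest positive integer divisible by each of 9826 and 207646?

gcd first: 207646 = 21·9826 + 1300; 9826 = 7·1300 + 726; 1300 = 1·726 + 574; 726 = 1·574 + 152; 574 = 3·152 + 118; 152 = 1·118 + 34; 118 = 3·34 + 16; 34 = 2·16 + 2; 16 = 8·2 + 0 → gcd = 2
lcm = 9826·207646/gcd = 2040329596/2 = 1020164798

1020164798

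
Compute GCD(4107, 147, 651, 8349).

3

4107 = 3 · 37²; 147 = 3 · 7²; 651 = 3 · 7 · 31; 8349 = 3 · 11² · 23
gcd takes min exponent of each prime: 3 = 3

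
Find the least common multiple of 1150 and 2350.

54050

1150 = 2 · 5² · 23; 2350 = 2 · 5² · 47
max exponents: 2 · 5² · 23 · 47 = 54050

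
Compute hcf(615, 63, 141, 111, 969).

3

gcd(615, 63): 615 = 9·63 + 48; 63 = 1·48 + 15; 48 = 3·15 + 3; 15 = 5·3 + 0 → 3
gcd(3, 141): 141 = 47·3 + 0 → 3
gcd(3, 111): 111 = 37·3 + 0 → 3
gcd(3, 969): 969 = 323·3 + 0 → 3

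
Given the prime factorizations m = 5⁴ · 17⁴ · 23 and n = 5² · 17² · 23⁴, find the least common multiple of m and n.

max exponent per prime: 5⁴ · 17⁴ · 23⁴ = 14607875100625

14607875100625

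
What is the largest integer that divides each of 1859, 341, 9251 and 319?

11

gcd(1859, 341): 1859 = 5·341 + 154; 341 = 2·154 + 33; 154 = 4·33 + 22; 33 = 1·22 + 11; 22 = 2·11 + 0 → 11
gcd(11, 9251): 9251 = 841·11 + 0 → 11
gcd(11, 319): 319 = 29·11 + 0 → 11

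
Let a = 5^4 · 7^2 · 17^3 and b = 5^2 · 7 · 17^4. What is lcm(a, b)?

2557830625

max exponent per prime: 5^4 · 7^2 · 17^4 = 2557830625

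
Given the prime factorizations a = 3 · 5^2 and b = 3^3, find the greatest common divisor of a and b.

min exponent per shared prime: 3 = 3

3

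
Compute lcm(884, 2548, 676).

563108

884 = 2² · 13 · 17; 2548 = 2² · 7² · 13; 676 = 2² · 13²
lcm takes max exponent of each prime: 2² · 7² · 13² · 17 = 563108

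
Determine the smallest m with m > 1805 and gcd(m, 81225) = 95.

gcd(m, 81225) = 95 forces 95 | m; write m = 95s. Then gcd(95s, 95·855) = 95·gcd(s, 855), so need gcd(s, 855) = 1.
95s > 1805 gives s ≥ 20. The least s ≥ 20 coprime to 855 is 22, so m = 95·22 = 2090.

2090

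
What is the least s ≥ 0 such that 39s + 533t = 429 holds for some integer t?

11

Euclid: 533 = 13·39 + 26; 39 = 1·26 + 13; 26 = 2·13 + 0 → gcd = 13; 429 = 13·33.
Back-substitution yields 39·(14) + 533·(-1) = 13, so one solution is s = 14·33 = 462, t = -1·33 = -33.
Solutions in s differ by 533/13 = 41; the one in [0, 41) is 462 mod 41 = 11.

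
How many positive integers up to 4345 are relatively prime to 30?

1159

30 = 2·3·5. Inclusion–exclusion on these primes:
4345 − ⌊4345/2⌋ − ⌊4345/3⌋ − ⌊4345/5⌋ + ⌊4345/6⌋ + ⌊4345/10⌋ + ⌊4345/15⌋ − ⌊4345/30⌋ = 1159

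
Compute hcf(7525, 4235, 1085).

35

gcd(7525, 4235): 7525 = 1·4235 + 3290; 4235 = 1·3290 + 945; 3290 = 3·945 + 455; 945 = 2·455 + 35; 455 = 13·35 + 0 → 35
gcd(35, 1085): 1085 = 31·35 + 0 → 35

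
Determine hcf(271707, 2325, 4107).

3

gcd(271707, 2325): 271707 = 116·2325 + 2007; 2325 = 1·2007 + 318; 2007 = 6·318 + 99; 318 = 3·99 + 21; 99 = 4·21 + 15; 21 = 1·15 + 6; 15 = 2·6 + 3; 6 = 2·3 + 0 → 3
gcd(3, 4107): 4107 = 1369·3 + 0 → 3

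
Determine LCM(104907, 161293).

139841031

104907 = 3 · 11² · 17²; 161293 = 11² · 31 · 43
max exponents: 3 · 11² · 17² · 31 · 43 = 139841031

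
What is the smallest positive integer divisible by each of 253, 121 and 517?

130801

lcm(253, 121) = 253·121/gcd = 30613/11 = 2783
lcm(2783, 517) = 2783·517/gcd = 1438811/11 = 130801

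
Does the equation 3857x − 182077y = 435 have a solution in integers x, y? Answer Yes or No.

gcd(3857, 182077): 182077 = 47·3857 + 798; 3857 = 4·798 + 665; 798 = 1·665 + 133; 665 = 5·133 + 0 → 133
133 does not divide 435, so a solution does not exist.

No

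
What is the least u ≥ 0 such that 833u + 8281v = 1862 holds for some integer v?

42

Euclid: 8281 = 9·833 + 784; 833 = 1·784 + 49; 784 = 16·49 + 0 → gcd = 49; 1862 = 49·38.
Back-substitution yields 833·(10) + 8281·(-1) = 49, so one solution is u = 10·38 = 380, v = -1·38 = -38.
Solutions in u differ by 8281/49 = 169; the one in [0, 169) is 380 mod 169 = 42.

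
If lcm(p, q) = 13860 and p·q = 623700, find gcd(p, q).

From gcd × lcm = pq: gcd = 623700 / 13860 = 45.

45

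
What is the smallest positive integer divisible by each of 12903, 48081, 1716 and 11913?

12903 = 3 · 11 · 17 · 23; 48081 = 3 · 11 · 31 · 47; 1716 = 2² · 3 · 11 · 13; 11913 = 3 · 11 · 19²
lcm takes max exponent of each prime: 2² · 3 · 11 · 13 · 17 · 19² · 23 · 31 · 47 = 352907424012

352907424012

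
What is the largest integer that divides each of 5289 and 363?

3

5289 = 3 · 41 · 43
363 = 3 · 11²
Common: 3 = 3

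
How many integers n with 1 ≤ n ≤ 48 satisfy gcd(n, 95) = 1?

37

95 = 5·19. Inclusion–exclusion on these primes:
48 − ⌊48/5⌋ − ⌊48/19⌋ + ⌊48/95⌋ = 37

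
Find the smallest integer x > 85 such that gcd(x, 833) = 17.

102

Multiples of 17 above 85: 17·6, 17·7, … . Need the cofactor coprime to 833/17 = 49.
Checking s = 6, 7, … the first with gcd(s, 49) = 1 is s = 6, giving 102.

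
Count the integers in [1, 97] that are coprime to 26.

26 = 2·13. Inclusion–exclusion on these primes:
97 − ⌊97/2⌋ − ⌊97/13⌋ + ⌊97/26⌋ = 45

45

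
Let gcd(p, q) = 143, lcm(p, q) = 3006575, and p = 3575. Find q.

120263

p·q = gcd·lcm = 143·3006575 = 429940225, so q = 429940225/3575 = 120263.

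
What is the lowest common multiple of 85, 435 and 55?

81345

85 = 5 · 17; 435 = 3 · 5 · 29; 55 = 5 · 11
lcm takes max exponent of each prime: 3 · 5 · 11 · 17 · 29 = 81345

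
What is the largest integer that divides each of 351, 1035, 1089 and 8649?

9

gcd(351, 1035): 1035 = 2·351 + 333; 351 = 1·333 + 18; 333 = 18·18 + 9; 18 = 2·9 + 0 → 9
gcd(9, 1089): 1089 = 121·9 + 0 → 9
gcd(9, 8649): 8649 = 961·9 + 0 → 9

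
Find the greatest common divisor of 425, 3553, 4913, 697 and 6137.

gcd(425, 3553): 3553 = 8·425 + 153; 425 = 2·153 + 119; 153 = 1·119 + 34; 119 = 3·34 + 17; 34 = 2·17 + 0 → 17
gcd(17, 4913): 4913 = 289·17 + 0 → 17
gcd(17, 697): 697 = 41·17 + 0 → 17
gcd(17, 6137): 6137 = 361·17 + 0 → 17

17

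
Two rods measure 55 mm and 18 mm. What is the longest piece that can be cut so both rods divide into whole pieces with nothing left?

1

Euclid: 55 = 3·18 + 1; 18 = 18·1 + 0. Last nonzero remainder: 1.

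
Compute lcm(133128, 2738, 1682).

153274127112

133128 = 2³ · 3² · 43²; 2738 = 2 · 37²; 1682 = 2 · 29²
lcm takes max exponent of each prime: 2³ · 3² · 29² · 37² · 43² = 153274127112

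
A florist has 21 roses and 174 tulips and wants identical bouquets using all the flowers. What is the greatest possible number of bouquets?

21 = 3 · 7
174 = 2 · 3 · 29
Common: 3 = 3

3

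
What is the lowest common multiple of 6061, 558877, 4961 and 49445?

6061 = 11 · 19 · 29; 558877 = 11 · 23 · 47²; 4961 = 11² · 41; 49445 = 5 · 11 · 29 · 31
lcm takes max exponent of each prime: 5 · 11² · 19 · 23 · 29 · 31 · 41 · 47² = 21526631473435

21526631473435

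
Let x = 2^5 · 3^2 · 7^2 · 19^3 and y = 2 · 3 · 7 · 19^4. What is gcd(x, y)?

288078

min exponent per shared prime: 2 · 3 · 7 · 19^3 = 288078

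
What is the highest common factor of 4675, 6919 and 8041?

187

gcd(4675, 6919): 6919 = 1·4675 + 2244; 4675 = 2·2244 + 187; 2244 = 12·187 + 0 → 187
gcd(187, 8041): 8041 = 43·187 + 0 → 187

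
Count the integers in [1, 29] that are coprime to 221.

26

221 = 13·17. Inclusion–exclusion on these primes:
29 − ⌊29/13⌋ − ⌊29/17⌋ + ⌊29/221⌋ = 26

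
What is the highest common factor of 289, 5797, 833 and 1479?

17

289 = 17²; 5797 = 11 · 17 · 31; 833 = 7² · 17; 1479 = 3 · 17 · 29
gcd takes min exponent of each prime: 17 = 17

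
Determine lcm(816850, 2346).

56362650

816850 = 2 · 5² · 17 · 31²; 2346 = 2 · 3 · 17 · 23
max exponents: 2 · 3 · 5² · 17 · 23 · 31² = 56362650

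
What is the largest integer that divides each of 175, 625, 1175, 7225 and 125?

25

175 = 5² · 7; 625 = 5⁴; 1175 = 5² · 47; 7225 = 5² · 17²; 125 = 5³
gcd takes min exponent of each prime: 5² = 25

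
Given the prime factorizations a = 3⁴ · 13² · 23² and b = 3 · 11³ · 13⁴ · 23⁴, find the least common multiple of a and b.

max exponent per prime: 3⁴ · 11³ · 13⁴ · 23⁴ = 861683600674611

861683600674611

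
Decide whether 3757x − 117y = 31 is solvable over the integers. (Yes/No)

No

By Bézout, 3757x − 117y = 31 has integer solutions iff gcd(3757, 117) | 31.
Euclid: 3757 = 32·117 + 13; 117 = 9·13 + 0. gcd = 13; 31 mod 13 = 5. No.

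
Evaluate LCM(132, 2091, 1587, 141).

2287495452

lcm(132, 2091) = 132·2091/gcd = 276012/3 = 92004
lcm(92004, 1587) = 92004·1587/gcd = 146010348/3 = 48670116
lcm(48670116, 141) = 48670116·141/gcd = 6862486356/3 = 2287495452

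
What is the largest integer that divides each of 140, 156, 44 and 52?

gcd(140, 156): 156 = 1·140 + 16; 140 = 8·16 + 12; 16 = 1·12 + 4; 12 = 3·4 + 0 → 4
gcd(4, 44): 44 = 11·4 + 0 → 4
gcd(4, 52): 52 = 13·4 + 0 → 4

4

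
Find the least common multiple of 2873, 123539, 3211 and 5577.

lcm(2873, 123539) = 2873·123539/gcd = 354927547/2873 = 123539
lcm(123539, 3211) = 123539·3211/gcd = 396683729/169 = 2347241
lcm(2347241, 5577) = 2347241·5577/gcd = 13090563057/169 = 77458953

77458953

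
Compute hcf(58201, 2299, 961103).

58201 = 11² · 13 · 37; 2299 = 11² · 19; 961103 = 11² · 13² · 47
gcd takes min exponent of each prime: 11² = 121

121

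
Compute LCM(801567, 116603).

5497948053

gcd first: 801567 = 6·116603 + 101949; 116603 = 1·101949 + 14654; 101949 = 6·14654 + 14025; 14654 = 1·14025 + 629; 14025 = 22·629 + 187; 629 = 3·187 + 68; 187 = 2·68 + 51; 68 = 1·51 + 17; 51 = 3·17 + 0 → gcd = 17
lcm = 801567·116603/gcd = 93465116901/17 = 5497948053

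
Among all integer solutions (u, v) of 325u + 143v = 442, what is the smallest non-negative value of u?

Euclid: 325 = 2·143 + 39; 143 = 3·39 + 26; 39 = 1·26 + 13; 26 = 2·13 + 0 → gcd = 13; 442 = 13·34.
Back-substitution yields 325·(4) + 143·(-9) = 13, so one solution is u = 4·34 = 136, v = -9·34 = -306.
Solutions in u differ by 143/13 = 11; the one in [0, 11) is 136 mod 11 = 4.

4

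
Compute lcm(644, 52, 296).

644 = 2² · 7 · 23; 52 = 2² · 13; 296 = 2³ · 37
lcm takes max exponent of each prime: 2³ · 7 · 13 · 23 · 37 = 619528

619528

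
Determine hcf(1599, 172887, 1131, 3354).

39

gcd(1599, 172887): 172887 = 108·1599 + 195; 1599 = 8·195 + 39; 195 = 5·39 + 0 → 39
gcd(39, 1131): 1131 = 29·39 + 0 → 39
gcd(39, 3354): 3354 = 86·39 + 0 → 39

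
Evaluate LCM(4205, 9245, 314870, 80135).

4205 = 5 · 29²; 9245 = 5 · 43²; 314870 = 2 · 5 · 23 · 37²; 80135 = 5 · 11 · 31 · 47
lcm takes max exponent of each prime: 2 · 5 · 11 · 23 · 29² · 31 · 37² · 43² · 47 = 7847230834743410

7847230834743410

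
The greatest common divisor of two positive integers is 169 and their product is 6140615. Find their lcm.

For any two positive integers, gcd × lcm equals their product. Hence lcm = 6140615 / 169 = 36335.

36335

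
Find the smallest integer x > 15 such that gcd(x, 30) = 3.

Multiples of 3 above 15: 3·6, 3·7, … . Need the cofactor coprime to 30/3 = 10.
Checking s = 6, 7, … the first with gcd(s, 10) = 1 is s = 7, giving 21.

21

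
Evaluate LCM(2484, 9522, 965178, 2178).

370680471612

2484 = 2² · 3³ · 23; 9522 = 2 · 3² · 23²; 965178 = 2 · 3² · 29 · 43²; 2178 = 2 · 3² · 11²
lcm takes max exponent of each prime: 2² · 3³ · 11² · 23² · 29 · 43² = 370680471612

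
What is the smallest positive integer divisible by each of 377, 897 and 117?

377 = 13 · 29; 897 = 3 · 13 · 23; 117 = 3² · 13
lcm takes max exponent of each prime: 3² · 13 · 23 · 29 = 78039

78039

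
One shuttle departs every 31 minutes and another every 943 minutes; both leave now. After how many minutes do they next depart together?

gcd first: 943 = 30·31 + 13; 31 = 2·13 + 5; 13 = 2·5 + 3; 5 = 1·3 + 2; 3 = 1·2 + 1; 2 = 2·1 + 0 → gcd = 1
lcm = 31·943/gcd = 29233/1 = 29233

29233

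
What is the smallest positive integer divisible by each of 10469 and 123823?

gcd first: 123823 = 11·10469 + 8664; 10469 = 1·8664 + 1805; 8664 = 4·1805 + 1444; 1805 = 1·1444 + 361; 1444 = 4·361 + 0 → gcd = 361
lcm = 10469·123823/gcd = 1296302987/361 = 3590867

3590867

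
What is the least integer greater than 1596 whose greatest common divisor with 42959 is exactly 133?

1729

42959 = 133·323. Any x with gcd(x, 42959) = 133 is a multiple of 133, say 133s, with s coprime to 323.
Need s > 1596/133, so s ≥ 13. First s ≥ 13 with gcd(s, 323) = 1 is s = 13. Thus x = 133·13 = 1729.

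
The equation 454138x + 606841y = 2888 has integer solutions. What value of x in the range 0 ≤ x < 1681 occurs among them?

914

gcd(454138, 606841) = 361 (Euclid: 606841 = 1·454138 + 152703; 454138 = 2·152703 + 148732; 152703 = 1·148732 + 3971; 148732 = 37·3971 + 1805; 3971 = 2·1805 + 361; 1805 = 5·361 + 0), and 361 | 2888.
Extended Euclid: 454138·(-306) + 606841·(229) = 361. Scale by 8: x₀ = -2448.
General solution x = x₀ + 1681t; reducing mod 1681 gives x = 914 (and y = -684).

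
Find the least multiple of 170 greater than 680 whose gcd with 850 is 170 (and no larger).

850 = 170·5. Any a with gcd(a, 850) = 170 is a multiple of 170, say 170s, with s coprime to 5.
Need s > 680/170, so s ≥ 5. First s ≥ 5 with gcd(s, 5) = 1 is s = 6. Thus a = 170·6 = 1020.

1020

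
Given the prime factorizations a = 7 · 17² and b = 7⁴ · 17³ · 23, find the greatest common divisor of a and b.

min exponent per shared prime: 7 · 17² = 2023

2023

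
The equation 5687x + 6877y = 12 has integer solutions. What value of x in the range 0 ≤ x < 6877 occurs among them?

2693

Reduce mod 6877: 5687x ≡ 12 (mod 6877). With g = gcd(5687, 6877) = 1 dividing 12, divide through: 5687x ≡ 12 (mod 6877).
Since gcd(5687, 6877) = 1, x ≡ 12·(5687)⁻¹ ≡ 2693 (mod 6877). Smallest non-negative: 2693.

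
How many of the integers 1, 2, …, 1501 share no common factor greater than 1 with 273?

Prime factors of 273: 3, 7, 13. Count integers ≤ 1501 divisible by none of them.
By inclusion–exclusion: 1501 − ⌊1501/3⌋ − ⌊1501/7⌋ − ⌊1501/13⌋ + ⌊1501/21⌋ + ⌊1501/39⌋ + ⌊1501/91⌋ − ⌊1501/273⌋ = 792.

792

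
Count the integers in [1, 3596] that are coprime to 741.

2098

Prime factors of 741: 3, 13, 19. Count integers ≤ 3596 divisible by none of them.
By inclusion–exclusion: 3596 − ⌊3596/3⌋ − ⌊3596/13⌋ − ⌊3596/19⌋ + ⌊3596/39⌋ + ⌊3596/57⌋ + ⌊3596/247⌋ − ⌊3596/741⌋ = 2098.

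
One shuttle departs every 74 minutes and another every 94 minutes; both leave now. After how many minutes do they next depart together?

74 = 2 · 37; 94 = 2 · 47
max exponents: 2 · 37 · 47 = 3478

3478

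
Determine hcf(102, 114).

6

102 = 2 · 3 · 17
114 = 2 · 3 · 19
Common: 2 · 3 = 6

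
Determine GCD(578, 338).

2

578 = 2 · 17²
338 = 2 · 13²
Common: 2 = 2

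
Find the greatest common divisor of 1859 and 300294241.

169

Euclid: 300294241 = 161535·1859 + 676; 1859 = 2·676 + 507; 676 = 1·507 + 169; 507 = 3·169 + 0. Last nonzero remainder: 169.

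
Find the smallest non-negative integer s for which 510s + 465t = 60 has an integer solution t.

22

Reduce mod 465: 510s ≡ 60 (mod 465). With g = gcd(510, 465) = 15 dividing 60, divide through: 34s ≡ 4 (mod 31).
Since gcd(34, 31) = 1, s ≡ 4·(34)⁻¹ ≡ 22 (mod 31). Smallest non-negative: 22.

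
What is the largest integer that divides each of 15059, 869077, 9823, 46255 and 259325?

gcd(15059, 869077): 869077 = 57·15059 + 10714; 15059 = 1·10714 + 4345; 10714 = 2·4345 + 2024; 4345 = 2·2024 + 297; 2024 = 6·297 + 242; 297 = 1·242 + 55; 242 = 4·55 + 22; 55 = 2·22 + 11; 22 = 2·11 + 0 → 11
gcd(11, 9823): 9823 = 893·11 + 0 → 11
gcd(11, 46255): 46255 = 4205·11 + 0 → 11
gcd(11, 259325): 259325 = 23575·11 + 0 → 11

11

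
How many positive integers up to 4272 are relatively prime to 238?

238 = 2·7·17. Inclusion–exclusion on these primes:
4272 − ⌊4272/2⌋ − ⌊4272/7⌋ − ⌊4272/17⌋ + ⌊4272/14⌋ + ⌊4272/34⌋ + ⌊4272/119⌋ − ⌊4272/238⌋ = 1723

1723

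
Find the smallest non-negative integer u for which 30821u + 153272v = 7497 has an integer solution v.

gcd(30821, 153272) = 833 (Euclid: 153272 = 4·30821 + 29988; 30821 = 1·29988 + 833; 29988 = 36·833 + 0), and 833 | 7497.
Extended Euclid: 30821·(5) + 153272·(-1) = 833. Scale by 9: u₀ = 45.
General solution u = u₀ + 184t; reducing mod 184 gives u = 45 (and v = -9).

45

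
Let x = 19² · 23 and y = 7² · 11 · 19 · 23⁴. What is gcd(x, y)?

min exponent per shared prime: 19 · 23 = 437

437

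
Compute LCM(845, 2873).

gcd first: 2873 = 3·845 + 338; 845 = 2·338 + 169; 338 = 2·169 + 0 → gcd = 169
lcm = 845·2873/gcd = 2427685/169 = 14365

14365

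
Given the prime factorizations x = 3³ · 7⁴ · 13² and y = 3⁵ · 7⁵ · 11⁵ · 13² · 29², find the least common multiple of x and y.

93485143684411479

max exponent per prime: 3⁵ · 7⁵ · 11⁵ · 13² · 29² = 93485143684411479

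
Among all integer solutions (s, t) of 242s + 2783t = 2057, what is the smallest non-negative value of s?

gcd(242, 2783) = 121 (Euclid: 2783 = 11·242 + 121; 242 = 2·121 + 0), and 121 | 2057.
Extended Euclid: 242·(-11) + 2783·(1) = 121. Scale by 17: s₀ = -187.
General solution s = s₀ + 23k; reducing mod 23 gives s = 20 (and t = -1).

20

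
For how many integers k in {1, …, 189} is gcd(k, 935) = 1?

130

Prime factors of 935: 5, 11, 17. Count integers ≤ 189 divisible by none of them.
By inclusion–exclusion: 189 − ⌊189/5⌋ − ⌊189/11⌋ − ⌊189/17⌋ + ⌊189/55⌋ + ⌊189/85⌋ + ⌊189/187⌋ − ⌊189/935⌋ = 130.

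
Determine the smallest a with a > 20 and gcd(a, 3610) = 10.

Multiples of 10 above 20: 10·3, 10·4, … . Need the cofactor coprime to 3610/10 = 361.
Checking s = 3, 4, … the first with gcd(s, 361) = 1 is s = 3, giving 30.

30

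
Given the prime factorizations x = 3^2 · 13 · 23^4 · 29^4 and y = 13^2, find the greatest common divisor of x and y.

13

min exponent per shared prime: 13 = 13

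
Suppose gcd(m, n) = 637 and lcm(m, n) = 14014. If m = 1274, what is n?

7007

Using mn = gcd(m,n)·lcm(m,n) = 637·14014 = 8926918, we get n = 8926918/1274 = 7007.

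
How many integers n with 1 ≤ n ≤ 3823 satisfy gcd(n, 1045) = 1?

2635

Prime factors of 1045: 5, 11, 19. Count integers ≤ 3823 divisible by none of them.
By inclusion–exclusion: 3823 − ⌊3823/5⌋ − ⌊3823/11⌋ − ⌊3823/19⌋ + ⌊3823/55⌋ + ⌊3823/95⌋ + ⌊3823/209⌋ − ⌊3823/1045⌋ = 2635.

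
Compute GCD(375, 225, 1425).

gcd(375, 225): 375 = 1·225 + 150; 225 = 1·150 + 75; 150 = 2·75 + 0 → 75
gcd(75, 1425): 1425 = 19·75 + 0 → 75

75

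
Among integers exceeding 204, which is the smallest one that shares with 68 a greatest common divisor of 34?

238

Multiples of 34 above 204: 34·7, 34·8, … . Need the cofactor coprime to 68/34 = 2.
Checking s = 7, 8, … the first with gcd(s, 2) = 1 is s = 7, giving 238.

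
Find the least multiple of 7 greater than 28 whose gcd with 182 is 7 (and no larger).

35

182 = 7·26. Any t with gcd(t, 182) = 7 is a multiple of 7, say 7s, with s coprime to 26.
Need s > 28/7, so s ≥ 5. First s ≥ 5 with gcd(s, 26) = 1 is s = 5. Thus t = 7·5 = 35.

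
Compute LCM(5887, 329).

276689

gcd first: 5887 = 17·329 + 294; 329 = 1·294 + 35; 294 = 8·35 + 14; 35 = 2·14 + 7; 14 = 2·7 + 0 → gcd = 7
lcm = 5887·329/gcd = 1936823/7 = 276689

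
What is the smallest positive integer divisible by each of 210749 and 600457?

676715039

gcd first: 600457 = 2·210749 + 178959; 210749 = 1·178959 + 31790; 178959 = 5·31790 + 20009; 31790 = 1·20009 + 11781; 20009 = 1·11781 + 8228; 11781 = 1·8228 + 3553; 8228 = 2·3553 + 1122; 3553 = 3·1122 + 187; 1122 = 6·187 + 0 → gcd = 187
lcm = 210749·600457/gcd = 126545712293/187 = 676715039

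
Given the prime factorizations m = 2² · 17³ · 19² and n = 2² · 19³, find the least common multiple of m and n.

134793068

max exponent per prime: 2² · 17³ · 19³ = 134793068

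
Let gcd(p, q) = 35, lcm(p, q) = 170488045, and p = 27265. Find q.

218855

p·q = gcd·lcm = 35·170488045 = 5967081575, so q = 5967081575/27265 = 218855.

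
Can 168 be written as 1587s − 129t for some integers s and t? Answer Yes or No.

Yes

gcd(1587, 129): 1587 = 12·129 + 39; 129 = 3·39 + 12; 39 = 3·12 + 3; 12 = 4·3 + 0 → 3
3 divides 168, so a solution exists.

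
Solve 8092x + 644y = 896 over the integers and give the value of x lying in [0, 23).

gcd(8092, 644) = 28 (Euclid: 8092 = 12·644 + 364; 644 = 1·364 + 280; 364 = 1·280 + 84; 280 = 3·84 + 28; 84 = 3·28 + 0), and 28 | 896.
Extended Euclid: 8092·(-7) + 644·(88) = 28. Scale by 32: x₀ = -224.
General solution x = x₀ + 23t; reducing mod 23 gives x = 6 (and y = -74).

6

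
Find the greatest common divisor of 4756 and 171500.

Euclid: 171500 = 36·4756 + 284; 4756 = 16·284 + 212; 284 = 1·212 + 72; 212 = 2·72 + 68; 72 = 1·68 + 4; 68 = 17·4 + 0. Last nonzero remainder: 4.

4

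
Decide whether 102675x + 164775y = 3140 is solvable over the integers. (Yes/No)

gcd(102675, 164775): 164775 = 1·102675 + 62100; 102675 = 1·62100 + 40575; 62100 = 1·40575 + 21525; 40575 = 1·21525 + 19050; 21525 = 1·19050 + 2475; 19050 = 7·2475 + 1725; 2475 = 1·1725 + 750; 1725 = 2·750 + 225; 750 = 3·225 + 75; 225 = 3·75 + 0 → 75
75 does not divide 3140, so a solution does not exist.

No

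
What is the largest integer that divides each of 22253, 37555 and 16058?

7

22253 = 7 · 11 · 17²; 37555 = 5 · 7 · 29 · 37; 16058 = 2 · 7 · 31 · 37
gcd takes min exponent of each prime: 7 = 7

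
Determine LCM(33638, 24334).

409273546

gcd first: 33638 = 1·24334 + 9304; 24334 = 2·9304 + 5726; 9304 = 1·5726 + 3578; 5726 = 1·3578 + 2148; 3578 = 1·2148 + 1430; 2148 = 1·1430 + 718; 1430 = 1·718 + 712; 718 = 1·712 + 6; 712 = 118·6 + 4; 6 = 1·4 + 2; 4 = 2·2 + 0 → gcd = 2
lcm = 33638·24334/gcd = 818547092/2 = 409273546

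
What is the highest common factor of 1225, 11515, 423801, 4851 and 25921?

gcd(1225, 11515): 11515 = 9·1225 + 490; 1225 = 2·490 + 245; 490 = 2·245 + 0 → 245
gcd(245, 423801): 423801 = 1729·245 + 196; 245 = 1·196 + 49; 196 = 4·49 + 0 → 49
gcd(49, 4851): 4851 = 99·49 + 0 → 49
gcd(49, 25921): 25921 = 529·49 + 0 → 49

49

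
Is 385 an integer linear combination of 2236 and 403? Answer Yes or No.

No

By Bézout, 2236p − 403q = 385 has integer solutions iff gcd(2236, 403) | 385.
Euclid: 2236 = 5·403 + 221; 403 = 1·221 + 182; 221 = 1·182 + 39; 182 = 4·39 + 26; 39 = 1·26 + 13; 26 = 2·13 + 0. gcd = 13; 385 mod 13 = 8. No.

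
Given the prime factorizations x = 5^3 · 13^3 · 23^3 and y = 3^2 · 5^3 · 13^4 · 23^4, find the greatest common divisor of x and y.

3341362375

min exponent per shared prime: 5^3 · 13^3 · 23^3 = 3341362375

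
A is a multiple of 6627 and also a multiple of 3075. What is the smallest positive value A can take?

6792675

6627 = 3 · 47²; 3075 = 3 · 5² · 41
max exponents: 3 · 5² · 41 · 47² = 6792675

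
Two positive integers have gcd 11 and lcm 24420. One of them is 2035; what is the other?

a·b = gcd·lcm = 11·24420 = 268620, so b = 268620/2035 = 132.

132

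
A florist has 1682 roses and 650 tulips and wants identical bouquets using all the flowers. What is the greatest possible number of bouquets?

1682 = 2 · 29²
650 = 2 · 5² · 13
Common: 2 = 2

2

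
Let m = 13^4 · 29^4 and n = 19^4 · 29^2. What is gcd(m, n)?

min exponent per shared prime: 29^2 = 841

841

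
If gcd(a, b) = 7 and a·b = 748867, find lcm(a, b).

106981

gcd·lcm = product, so lcm = 748867/7 = 106981.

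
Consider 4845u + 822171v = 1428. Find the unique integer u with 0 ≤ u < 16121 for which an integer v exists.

6279

Euclid: 822171 = 169·4845 + 3366; 4845 = 1·3366 + 1479; 3366 = 2·1479 + 408; 1479 = 3·408 + 255; 408 = 1·255 + 153; 255 = 1·153 + 102; 153 = 1·102 + 51; 102 = 2·51 + 0 → gcd = 51; 1428 = 51·28.
Back-substitution yields 4845·(-6109) + 822171·(36) = 51, so one solution is u = -6109·28 = -171052, v = 36·28 = 1008.
Solutions in u differ by 822171/51 = 16121; the one in [0, 16121) is -171052 mod 16121 = 6279.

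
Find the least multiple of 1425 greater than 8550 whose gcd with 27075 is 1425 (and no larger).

9975

gcd(x, 27075) = 1425 forces 1425 | x; write x = 1425s. Then gcd(1425s, 1425·19) = 1425·gcd(s, 19), so need gcd(s, 19) = 1.
1425s > 8550 gives s ≥ 7. The least s ≥ 7 coprime to 19 is 7, so x = 1425·7 = 9975.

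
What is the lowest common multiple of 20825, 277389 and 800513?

20825 = 5² · 7² · 17; 277389 = 3² · 7² · 17 · 37; 800513 = 7² · 17 · 31²
lcm takes max exponent of each prime: 3² · 5² · 7² · 17 · 31² · 37 = 6664270725

6664270725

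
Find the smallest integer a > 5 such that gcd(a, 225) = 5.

10

Multiples of 5 above 5: 5·2, 5·3, … . Need the cofactor coprime to 225/5 = 45.
Checking s = 2, 3, … the first with gcd(s, 45) = 1 is s = 2, giving 10.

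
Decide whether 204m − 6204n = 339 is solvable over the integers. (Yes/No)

gcd(204, 6204): 6204 = 30·204 + 84; 204 = 2·84 + 36; 84 = 2·36 + 12; 36 = 3·12 + 0 → 12
12 does not divide 339, so a solution does not exist.

No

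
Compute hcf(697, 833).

Euclid: 833 = 1·697 + 136; 697 = 5·136 + 17; 136 = 8·17 + 0. Last nonzero remainder: 17.

17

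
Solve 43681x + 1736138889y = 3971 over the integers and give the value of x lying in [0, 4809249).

Euclid: 1736138889 = 39745·43681 + 37544; 43681 = 1·37544 + 6137; 37544 = 6·6137 + 722; 6137 = 8·722 + 361; 722 = 2·361 + 0 → gcd = 361; 3971 = 361·11.
Back-substitution yields 43681·(2265514) + 1736138889·(-57) = 361, so one solution is x = 2265514·11 = 24920654, y = -57·11 = -627.
Solutions in x differ by 1736138889/361 = 4809249; the one in [0, 4809249) is 24920654 mod 4809249 = 874409.

874409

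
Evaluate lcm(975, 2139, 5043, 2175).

975 = 3 · 5² · 13; 2139 = 3 · 23 · 31; 5043 = 3 · 41²; 2175 = 3 · 5² · 29
lcm takes max exponent of each prime: 3 · 5² · 13 · 23 · 29 · 31 · 41² = 33889086075

33889086075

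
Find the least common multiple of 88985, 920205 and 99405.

lcm(88985, 920205) = 88985·920205/gcd = 81884441925/65 = 1259760645
lcm(1259760645, 99405) = 1259760645·99405/gcd = 125226506916225/45 = 2782811264805

2782811264805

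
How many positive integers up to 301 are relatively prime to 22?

22 = 2·11. Inclusion–exclusion on these primes:
301 − ⌊301/2⌋ − ⌊301/11⌋ + ⌊301/22⌋ = 137

137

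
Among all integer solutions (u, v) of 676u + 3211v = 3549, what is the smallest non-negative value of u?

10

Euclid: 3211 = 4·676 + 507; 676 = 1·507 + 169; 507 = 3·169 + 0 → gcd = 169; 3549 = 169·21.
Back-substitution yields 676·(5) + 3211·(-1) = 169, so one solution is u = 5·21 = 105, v = -1·21 = -21.
Solutions in u differ by 3211/169 = 19; the one in [0, 19) is 105 mod 19 = 10.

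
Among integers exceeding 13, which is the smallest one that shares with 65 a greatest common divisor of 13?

65 = 13·5. Any m with gcd(m, 65) = 13 is a multiple of 13, say 13s, with s coprime to 5.
Need s > 13/13, so s ≥ 2. First s ≥ 2 with gcd(s, 5) = 1 is s = 2. Thus m = 13·2 = 26.

26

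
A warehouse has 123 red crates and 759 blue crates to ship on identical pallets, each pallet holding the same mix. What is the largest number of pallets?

3

Euclid: 759 = 6·123 + 21; 123 = 5·21 + 18; 21 = 1·18 + 3; 18 = 6·3 + 0. Last nonzero remainder: 3.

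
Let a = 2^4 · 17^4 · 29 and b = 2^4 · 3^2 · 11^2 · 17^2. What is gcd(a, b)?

min exponent per shared prime: 2^4 · 17^2 = 4624

4624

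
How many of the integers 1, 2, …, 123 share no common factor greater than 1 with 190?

48

190 = 2·5·19. Inclusion–exclusion on these primes:
123 − ⌊123/2⌋ − ⌊123/5⌋ − ⌊123/19⌋ + ⌊123/10⌋ + ⌊123/38⌋ + ⌊123/95⌋ − ⌊123/190⌋ = 48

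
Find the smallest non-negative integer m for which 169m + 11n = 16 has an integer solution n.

Euclid: 169 = 15·11 + 4; 11 = 2·4 + 3; 4 = 1·3 + 1; 3 = 3·1 + 0 → gcd = 1; 16 = 1·16.
Back-substitution yields 169·(3) + 11·(-46) = 1, so one solution is m = 3·16 = 48, n = -46·16 = -736.
Solutions in m differ by 11/1 = 11; the one in [0, 11) is 48 mod 11 = 4.

4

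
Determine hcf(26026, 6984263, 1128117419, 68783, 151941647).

1859

gcd(26026, 6984263): 6984263 = 268·26026 + 9295; 26026 = 2·9295 + 7436; 9295 = 1·7436 + 1859; 7436 = 4·1859 + 0 → 1859
gcd(1859, 1128117419): 1128117419 = 606841·1859 + 0 → 1859
gcd(1859, 68783): 68783 = 37·1859 + 0 → 1859
gcd(1859, 151941647): 151941647 = 81733·1859 + 0 → 1859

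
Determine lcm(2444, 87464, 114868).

193207976

2444 = 2² · 13 · 47; 87464 = 2³ · 13 · 29²; 114868 = 2² · 13 · 47²
lcm takes max exponent of each prime: 2³ · 13 · 29² · 47² = 193207976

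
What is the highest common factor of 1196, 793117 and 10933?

gcd(1196, 793117): 793117 = 663·1196 + 169; 1196 = 7·169 + 13; 169 = 13·13 + 0 → 13
gcd(13, 10933): 10933 = 841·13 + 0 → 13

13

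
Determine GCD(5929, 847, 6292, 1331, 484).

gcd(5929, 847): 5929 = 7·847 + 0 → 847
gcd(847, 6292): 6292 = 7·847 + 363; 847 = 2·363 + 121; 363 = 3·121 + 0 → 121
gcd(121, 1331): 1331 = 11·121 + 0 → 121
gcd(121, 484): 484 = 4·121 + 0 → 121

121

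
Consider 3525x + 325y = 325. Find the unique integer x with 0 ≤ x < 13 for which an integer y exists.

0

Reduce mod 325: 3525x ≡ 325 (mod 325). With g = gcd(3525, 325) = 25 dividing 325, divide through: 141x ≡ 13 (mod 13).
Since gcd(141, 13) = 1, x ≡ 13·(141)⁻¹ ≡ 0 (mod 13). Smallest non-negative: 0.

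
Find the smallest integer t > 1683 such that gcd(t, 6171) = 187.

gcd(t, 6171) = 187 forces 187 | t; write t = 187s. Then gcd(187s, 187·33) = 187·gcd(s, 33), so need gcd(s, 33) = 1.
187s > 1683 gives s ≥ 10. The least s ≥ 10 coprime to 33 is 10, so t = 187·10 = 1870.

1870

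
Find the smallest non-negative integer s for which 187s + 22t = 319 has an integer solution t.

1

Euclid: 187 = 8·22 + 11; 22 = 2·11 + 0 → gcd = 11; 319 = 11·29.
Back-substitution yields 187·(1) + 22·(-8) = 11, so one solution is s = 1·29 = 29, t = -8·29 = -232.
Solutions in s differ by 22/11 = 2; the one in [0, 2) is 29 mod 2 = 1.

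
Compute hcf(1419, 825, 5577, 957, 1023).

33

1419 = 3 · 11 · 43; 825 = 3 · 5² · 11; 5577 = 3 · 11 · 13²; 957 = 3 · 11 · 29; 1023 = 3 · 11 · 31
gcd takes min exponent of each prime: 3 · 11 = 33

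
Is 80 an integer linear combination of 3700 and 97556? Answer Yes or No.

By Bézout, 3700s − 97556t = 80 has integer solutions iff gcd(3700, 97556) | 80.
Euclid: 97556 = 26·3700 + 1356; 3700 = 2·1356 + 988; 1356 = 1·988 + 368; 988 = 2·368 + 252; 368 = 1·252 + 116; 252 = 2·116 + 20; 116 = 5·20 + 16; 20 = 1·16 + 4; 16 = 4·4 + 0. gcd = 4; 80 mod 4 = 0. Yes.

Yes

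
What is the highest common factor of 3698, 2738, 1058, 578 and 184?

gcd(3698, 2738): 3698 = 1·2738 + 960; 2738 = 2·960 + 818; 960 = 1·818 + 142; 818 = 5·142 + 108; 142 = 1·108 + 34; 108 = 3·34 + 6; 34 = 5·6 + 4; 6 = 1·4 + 2; 4 = 2·2 + 0 → 2
gcd(2, 1058): 1058 = 529·2 + 0 → 2
gcd(2, 578): 578 = 289·2 + 0 → 2
gcd(2, 184): 184 = 92·2 + 0 → 2

2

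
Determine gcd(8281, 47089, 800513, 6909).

49

8281 = 7² · 13²; 47089 = 7² · 31²; 800513 = 7² · 17 · 31²; 6909 = 3 · 7² · 47
gcd takes min exponent of each prime: 7² = 49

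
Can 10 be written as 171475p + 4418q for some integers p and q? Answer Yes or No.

gcd(171475, 4418): 171475 = 38·4418 + 3591; 4418 = 1·3591 + 827; 3591 = 4·827 + 283; 827 = 2·283 + 261; 283 = 1·261 + 22; 261 = 11·22 + 19; 22 = 1·19 + 3; 19 = 6·3 + 1; 3 = 3·1 + 0 → 1
1 divides 10, so a solution exists.

Yes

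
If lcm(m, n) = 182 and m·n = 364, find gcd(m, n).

From gcd × lcm = mn: gcd = 364 / 182 = 2.

2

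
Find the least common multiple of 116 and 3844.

111476

gcd first: 3844 = 33·116 + 16; 116 = 7·16 + 4; 16 = 4·4 + 0 → gcd = 4
lcm = 116·3844/gcd = 445904/4 = 111476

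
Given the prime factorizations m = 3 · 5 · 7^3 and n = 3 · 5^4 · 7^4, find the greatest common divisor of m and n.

min exponent per shared prime: 3 · 5 · 7^3 = 5145

5145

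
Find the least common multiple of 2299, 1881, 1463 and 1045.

lcm(2299, 1881) = 2299·1881/gcd = 4324419/209 = 20691
lcm(20691, 1463) = 20691·1463/gcd = 30270933/209 = 144837
lcm(144837, 1045) = 144837·1045/gcd = 151354665/209 = 724185

724185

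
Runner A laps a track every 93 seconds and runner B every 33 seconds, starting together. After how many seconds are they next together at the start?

93 = 3 · 31; 33 = 3 · 11
max exponents: 3 · 11 · 31 = 1023

1023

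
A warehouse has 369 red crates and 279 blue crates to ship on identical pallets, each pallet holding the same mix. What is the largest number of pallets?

Euclid: 369 = 1·279 + 90; 279 = 3·90 + 9; 90 = 10·9 + 0. Last nonzero remainder: 9.

9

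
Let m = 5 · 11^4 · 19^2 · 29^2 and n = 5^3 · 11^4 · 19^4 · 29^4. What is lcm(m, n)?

max exponent per prime: 5^3 · 11^4 · 19^4 · 29^4 = 168689149673730125

168689149673730125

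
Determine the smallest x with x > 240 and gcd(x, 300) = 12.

Multiples of 12 above 240: 12·21, 12·22, … . Need the cofactor coprime to 300/12 = 25.
Checking s = 21, 22, … the first with gcd(s, 25) = 1 is s = 21, giving 252.

252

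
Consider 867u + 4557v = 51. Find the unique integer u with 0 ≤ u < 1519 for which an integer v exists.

1251

gcd(867, 4557) = 3 (Euclid: 4557 = 5·867 + 222; 867 = 3·222 + 201; 222 = 1·201 + 21; 201 = 9·21 + 12; 21 = 1·12 + 9; 12 = 1·9 + 3; 9 = 3·3 + 0), and 3 | 51.
Extended Euclid: 867·(431) + 4557·(-82) = 3. Scale by 17: u₀ = 7327.
General solution u = u₀ + 1519t; reducing mod 1519 gives u = 1251 (and v = -238).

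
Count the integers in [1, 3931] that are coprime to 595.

Prime factors of 595: 5, 7, 17. Count integers ≤ 3931 divisible by none of them.
By inclusion–exclusion: 3931 − ⌊3931/5⌋ − ⌊3931/7⌋ − ⌊3931/17⌋ + ⌊3931/35⌋ + ⌊3931/85⌋ + ⌊3931/119⌋ − ⌊3931/595⌋ = 2538.

2538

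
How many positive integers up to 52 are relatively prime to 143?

143 = 11·13. Inclusion–exclusion on these primes:
52 − ⌊52/11⌋ − ⌊52/13⌋ + ⌊52/143⌋ = 44

44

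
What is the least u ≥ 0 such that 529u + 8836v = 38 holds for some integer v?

Euclid: 8836 = 16·529 + 372; 529 = 1·372 + 157; 372 = 2·157 + 58; 157 = 2·58 + 41; 58 = 1·41 + 17; 41 = 2·17 + 7; 17 = 2·7 + 3; 7 = 2·3 + 1; 3 = 3·1 + 0 → gcd = 1; 38 = 1·38.
Back-substitution yields 529·(2589) + 8836·(-155) = 1, so one solution is u = 2589·38 = 98382, v = -155·38 = -5890.
Solutions in u differ by 8836/1 = 8836; the one in [0, 8836) is 98382 mod 8836 = 1186.

1186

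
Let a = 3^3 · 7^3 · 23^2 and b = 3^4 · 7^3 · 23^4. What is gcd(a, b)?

min exponent per shared prime: 3^3 · 7^3 · 23^2 = 4899069

4899069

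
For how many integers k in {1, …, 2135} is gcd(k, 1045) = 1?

1470

Prime factors of 1045: 5, 11, 19. Count integers ≤ 2135 divisible by none of them.
By inclusion–exclusion: 2135 − ⌊2135/5⌋ − ⌊2135/11⌋ − ⌊2135/19⌋ + ⌊2135/55⌋ + ⌊2135/95⌋ + ⌊2135/209⌋ − ⌊2135/1045⌋ = 1470.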